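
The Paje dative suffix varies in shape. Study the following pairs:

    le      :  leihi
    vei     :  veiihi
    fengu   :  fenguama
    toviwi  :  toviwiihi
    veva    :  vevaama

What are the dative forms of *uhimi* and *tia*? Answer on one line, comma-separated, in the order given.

uhimiihi, tiaama

Looking at the last vowel of each stem: -ihi when the last vowel of the stem is a front vowel (*le*, *vei*, *toviwi*); -ama when the last vowel of the stem is a back vowel (*fengu*, *veva*).
*uhimi*: last vowel = /i/, a front vowel → -ihi → *uhimiihi*.
*tia*: last vowel = /a/, a back vowel → -ama → *tiaama*.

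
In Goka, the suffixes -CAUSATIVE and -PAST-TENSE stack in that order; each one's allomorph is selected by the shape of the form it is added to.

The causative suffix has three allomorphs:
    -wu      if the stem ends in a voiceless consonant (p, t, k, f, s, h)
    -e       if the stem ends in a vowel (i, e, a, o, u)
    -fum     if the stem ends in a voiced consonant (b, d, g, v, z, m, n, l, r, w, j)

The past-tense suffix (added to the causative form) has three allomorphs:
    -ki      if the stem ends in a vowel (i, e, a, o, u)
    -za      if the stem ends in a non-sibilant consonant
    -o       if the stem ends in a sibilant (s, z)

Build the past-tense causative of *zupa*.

zupaeki

*zupa*: final sound = /a/, a vowel → -e → *zupae*.
The final sound of the causative form *zupae* is /e/, which is a vowel, so the past-tense suffix is -ki, giving *zupaeki*.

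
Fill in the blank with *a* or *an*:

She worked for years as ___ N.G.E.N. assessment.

The indefinite article is chosen by the initial *sound* of the following word, not its spelling.
The initialism *N.G.E.N.* is read letter by letter; the first letter, N, is pronounced /ɛn/, which begins with a vowel sound.
So the article is *an*: She worked for years as an N.G.E.N. assessment.

an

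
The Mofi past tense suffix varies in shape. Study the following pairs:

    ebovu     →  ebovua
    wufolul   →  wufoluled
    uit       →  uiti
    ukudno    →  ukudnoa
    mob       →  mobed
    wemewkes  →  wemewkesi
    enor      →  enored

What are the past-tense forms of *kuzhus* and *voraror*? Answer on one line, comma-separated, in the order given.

kuzhusi, vorarored

The suffix is conditioned by the final sound: -i when the stem ends in a voiceless consonant (*uit*, *wemewkes*); -ed when the stem ends in a voiced consonant (*wufolul*, *mob*, *enor*); -a when the stem ends in a vowel (*ebovu*, *ukudno*).
*kuzhus* — final sound /s/ (a voiceless consonant) → -i → *kuzhusi*.
*voraror*: final sound = /r/, a voiced consonant → -ed → *vorarored*.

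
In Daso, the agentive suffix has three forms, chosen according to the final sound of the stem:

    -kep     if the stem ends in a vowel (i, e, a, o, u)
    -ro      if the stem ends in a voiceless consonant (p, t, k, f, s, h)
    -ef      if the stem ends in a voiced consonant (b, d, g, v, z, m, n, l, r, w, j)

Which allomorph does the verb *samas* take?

*samas*: final sound = /s/, a voiceless consonant → -ro.

-ro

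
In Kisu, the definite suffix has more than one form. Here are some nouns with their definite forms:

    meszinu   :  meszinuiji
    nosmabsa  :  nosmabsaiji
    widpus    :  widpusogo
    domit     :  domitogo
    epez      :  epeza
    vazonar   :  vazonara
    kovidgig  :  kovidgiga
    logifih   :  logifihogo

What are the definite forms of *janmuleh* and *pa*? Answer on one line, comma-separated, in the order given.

janmulehogo, paiji

The suffix is conditioned by the final sound: -ogo when the stem ends in a voiceless consonant (*widpus*, *domit*, *logifih*); -a when the stem ends in a voiced consonant (*epez*, *vazonar*, *kovidgig*); -iji when the stem ends in a vowel (*meszinu*, *nosmabsa*).
The final sound of *janmuleh* is /h/, which is a voiceless consonant, so the suffix is -ogo, giving *janmulehogo*.
The final sound of *pa* is /a/, which is a vowel, so the suffix is -iji, giving *paiji*.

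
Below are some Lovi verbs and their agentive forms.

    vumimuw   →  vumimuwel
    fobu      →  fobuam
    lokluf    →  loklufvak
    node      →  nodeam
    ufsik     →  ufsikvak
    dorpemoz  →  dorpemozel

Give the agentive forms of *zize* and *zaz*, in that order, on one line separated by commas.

Looking at the final sound of each stem: -vak when the stem ends in a voiceless consonant (*lokluf*, *ufsik*); -el when the stem ends in a voiced consonant (*vumimuw*, *dorpemoz*); -am when the stem ends in a vowel (*fobu*, *node*).
The final sound of *zize* is /e/, which is a vowel, so the suffix is -am, giving *zizeam*.
*zaz* — final sound /z/ (a voiced consonant) → -el → *zazel*.

zizeam, zazel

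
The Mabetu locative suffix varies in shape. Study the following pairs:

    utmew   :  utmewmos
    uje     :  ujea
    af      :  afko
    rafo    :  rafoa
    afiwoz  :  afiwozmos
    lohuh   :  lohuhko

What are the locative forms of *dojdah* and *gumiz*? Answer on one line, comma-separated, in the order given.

The alternation tracks the final sound of the stem — -ko when the stem ends in a voiceless consonant (*af*, *lohuh*); -mos when the stem ends in a voiced consonant (*utmew*, *afiwoz*); -a when the stem ends in a vowel (*uje*, *rafo*).
The final sound of *dojdah* is /h/, which is a voiceless consonant, so the suffix is -ko, giving *dojdahko*.
*gumiz*: final sound = /z/, a voiced consonant → -mos → *gumizmos*.

dojdahko, gumizmos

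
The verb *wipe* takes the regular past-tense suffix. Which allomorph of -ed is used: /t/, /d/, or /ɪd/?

/t/

The stem *wipe* ends in a voiceless consonant other than /t/.
The -ed suffix is realized as /ɪd/ after /t, d/; as /t/ after other voiceless consonants; and as /d/ after other voiced sounds.
So -ed on *wipe* is pronounced /t/.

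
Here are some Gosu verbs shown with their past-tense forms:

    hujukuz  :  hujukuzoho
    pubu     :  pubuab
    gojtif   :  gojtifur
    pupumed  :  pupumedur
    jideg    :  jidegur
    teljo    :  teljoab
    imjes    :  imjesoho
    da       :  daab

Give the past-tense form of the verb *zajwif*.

zajwifur

The pattern is sibilance of the final sound: -oho when the stem ends in a sibilant (*hujukuz*, *imjes*); -ur when the stem ends in a non-sibilant consonant (*gojtif*, *pupumed*, *jideg*); -ab when the stem ends in a vowel (*pubu*, *teljo*, *da*).
*zajwif* — final sound /f/ (a non-sibilant consonant) → -ur → *zajwifur*.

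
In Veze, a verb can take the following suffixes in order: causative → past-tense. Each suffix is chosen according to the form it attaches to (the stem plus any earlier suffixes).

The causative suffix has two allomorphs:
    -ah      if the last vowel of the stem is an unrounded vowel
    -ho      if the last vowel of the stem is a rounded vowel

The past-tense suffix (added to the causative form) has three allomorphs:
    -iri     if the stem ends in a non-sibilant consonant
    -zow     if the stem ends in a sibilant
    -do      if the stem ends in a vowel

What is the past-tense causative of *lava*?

lavaahiri

*lava*: last vowel = /a/, an unrounded vowel → -ah → *lavaah*.
The final sound of the causative form *lavaah* is /h/, which is a non-sibilant consonant, so the past-tense suffix is -iri, giving *lavaahiri*.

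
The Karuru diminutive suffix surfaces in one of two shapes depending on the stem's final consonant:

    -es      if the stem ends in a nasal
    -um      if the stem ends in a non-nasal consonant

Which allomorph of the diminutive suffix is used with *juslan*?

Since the final consonant of *juslan* is /n/ (a nasal), it takes -es.

-es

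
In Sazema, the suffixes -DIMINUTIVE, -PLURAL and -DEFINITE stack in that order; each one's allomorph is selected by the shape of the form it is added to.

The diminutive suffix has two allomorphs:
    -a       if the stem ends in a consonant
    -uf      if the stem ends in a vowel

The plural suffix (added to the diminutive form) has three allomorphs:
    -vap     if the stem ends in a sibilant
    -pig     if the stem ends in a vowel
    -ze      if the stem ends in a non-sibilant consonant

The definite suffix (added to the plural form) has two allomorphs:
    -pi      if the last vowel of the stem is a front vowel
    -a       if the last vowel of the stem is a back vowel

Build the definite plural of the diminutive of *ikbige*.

ikbigeufzepi

*ikbige* — final sound /e/ (a vowel) → -uf → *ikbigeuf*.
The diminutive form *ikbigeuf* — final sound /f/ (a non-sibilant consonant) → -ze → *ikbigeufze*.
The plural form *ikbigeufze* — last vowel /e/ (a front vowel) → -pi → *ikbigeufzepi*.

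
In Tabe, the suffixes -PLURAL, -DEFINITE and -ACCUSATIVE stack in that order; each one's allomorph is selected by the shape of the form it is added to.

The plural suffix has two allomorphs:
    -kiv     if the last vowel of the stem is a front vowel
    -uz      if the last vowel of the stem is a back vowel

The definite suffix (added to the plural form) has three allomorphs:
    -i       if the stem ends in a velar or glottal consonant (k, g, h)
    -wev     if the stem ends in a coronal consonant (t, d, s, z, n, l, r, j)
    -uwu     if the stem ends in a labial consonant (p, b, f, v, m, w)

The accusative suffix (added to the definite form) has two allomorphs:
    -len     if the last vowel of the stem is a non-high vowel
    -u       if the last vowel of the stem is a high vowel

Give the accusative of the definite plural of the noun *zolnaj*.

*zolnaj*: last vowel = /a/, a back vowel → -uz → *zolnajuz*.
The plural form *zolnajuz* — final consonant /z/ (coronal) → -wev → *zolnajuzwev*.
The definite form *zolnajuzwev*: last vowel = /e/, a non-high vowel → -len → *zolnajuzwevlen*.

zolnajuzwevlen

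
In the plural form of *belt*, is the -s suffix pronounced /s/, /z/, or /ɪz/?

/s/

The stem *belt* ends in a voiceless non-sibilant consonant.
The plural suffix surfaces as /ɪz/ after sibilants, /s/ after other voiceless consonants, and /z/ after other voiced sounds.
So the plural -s on *belt* is pronounced /s/.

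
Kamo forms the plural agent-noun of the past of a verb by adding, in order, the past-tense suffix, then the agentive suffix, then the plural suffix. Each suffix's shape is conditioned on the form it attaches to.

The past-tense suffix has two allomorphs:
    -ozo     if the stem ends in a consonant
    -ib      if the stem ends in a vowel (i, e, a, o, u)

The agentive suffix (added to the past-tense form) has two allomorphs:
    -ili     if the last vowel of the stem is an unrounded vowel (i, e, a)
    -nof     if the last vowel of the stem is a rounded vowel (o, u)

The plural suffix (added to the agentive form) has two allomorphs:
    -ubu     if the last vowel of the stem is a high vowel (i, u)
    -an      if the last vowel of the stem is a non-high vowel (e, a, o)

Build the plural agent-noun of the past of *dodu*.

doduibiliubu

*dodu*: final sound = /u/, a vowel → -ib → *doduib*.
The last vowel of the past-tense form *doduib* is /i/, which is an unrounded vowel, so the agentive suffix is -ili, giving *doduibili*.
The last vowel of the agentive form *doduibili* is /i/, which is a high vowel, so the plural suffix is -ubu, giving *doduibiliubu*.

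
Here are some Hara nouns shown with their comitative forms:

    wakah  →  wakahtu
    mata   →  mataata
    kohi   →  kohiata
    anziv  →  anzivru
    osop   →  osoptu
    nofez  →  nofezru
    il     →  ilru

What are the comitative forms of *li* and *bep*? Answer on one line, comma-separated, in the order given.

Looking at the final sound of each stem: -tu when the stem ends in a voiceless consonant (*wakah*, *osop*); -ru when the stem ends in a voiced consonant (*anziv*, *nofez*, *il*); -ata when the stem ends in a vowel (*mata*, *kohi*).
The final sound of *li* is /i/, which is a vowel, so the suffix is -ata, giving *liata*.
Since the final sound of *bep* is /p/ (a voiceless consonant), it takes -tu, giving *beptu*.

liata, beptu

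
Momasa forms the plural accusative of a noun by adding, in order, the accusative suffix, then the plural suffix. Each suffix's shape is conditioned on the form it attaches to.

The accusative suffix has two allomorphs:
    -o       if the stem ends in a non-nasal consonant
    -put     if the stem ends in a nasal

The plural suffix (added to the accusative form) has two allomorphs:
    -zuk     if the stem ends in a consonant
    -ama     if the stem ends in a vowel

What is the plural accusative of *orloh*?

Since the final consonant of *orloh* is /h/ (non-nasal), it takes -o, giving *orloho*.
The final sound of the accusative form *orloho* is /o/, which is a vowel, so the plural suffix is -ama, giving *orlohoama*.

orlohoama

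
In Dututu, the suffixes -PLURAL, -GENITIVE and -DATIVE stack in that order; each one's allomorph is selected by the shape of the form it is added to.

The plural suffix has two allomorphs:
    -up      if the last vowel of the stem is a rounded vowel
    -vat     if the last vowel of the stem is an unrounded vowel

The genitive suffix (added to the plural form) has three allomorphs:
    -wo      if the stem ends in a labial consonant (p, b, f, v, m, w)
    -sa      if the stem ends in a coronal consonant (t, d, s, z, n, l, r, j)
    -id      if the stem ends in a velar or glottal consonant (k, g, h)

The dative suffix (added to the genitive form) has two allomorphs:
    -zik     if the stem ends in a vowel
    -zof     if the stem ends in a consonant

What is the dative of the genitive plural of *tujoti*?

tujotivatsazik

*tujoti* — last vowel /i/ (an unrounded vowel) → -vat → *tujotivat*.
The final consonant of the plural form *tujotivat* is /t/, which is coronal, so the genitive suffix is -sa, giving *tujotivatsa*.
Since the final sound of the genitive form *tujotivatsa* is /a/ (a vowel), it takes -zik, giving *tujotivatsazik*.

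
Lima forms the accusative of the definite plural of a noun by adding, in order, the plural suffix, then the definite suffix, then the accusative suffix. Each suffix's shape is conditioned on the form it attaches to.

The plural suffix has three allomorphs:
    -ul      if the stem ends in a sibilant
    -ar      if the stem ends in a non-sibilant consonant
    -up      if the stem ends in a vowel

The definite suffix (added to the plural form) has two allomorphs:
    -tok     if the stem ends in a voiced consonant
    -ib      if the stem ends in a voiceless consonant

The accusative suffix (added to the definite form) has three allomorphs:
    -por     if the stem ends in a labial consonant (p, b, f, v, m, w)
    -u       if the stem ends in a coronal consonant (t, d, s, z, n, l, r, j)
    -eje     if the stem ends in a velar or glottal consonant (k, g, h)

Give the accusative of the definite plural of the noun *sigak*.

sigakartokeje

*sigak*: final sound = /k/, a non-sibilant consonant → -ar → *sigakar*.
Since the final consonant of the plural form *sigakar* is /r/ (voiced), it takes -tok, giving *sigakartok*.
The definite form *sigakartok* — final consonant /k/ (velar/glottal) → -eje → *sigakartokeje*.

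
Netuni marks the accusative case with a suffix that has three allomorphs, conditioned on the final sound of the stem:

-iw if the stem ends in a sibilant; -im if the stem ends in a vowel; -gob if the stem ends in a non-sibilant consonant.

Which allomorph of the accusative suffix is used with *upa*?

The final sound of *upa* is /a/, which is a vowel, so the suffix is -im.

-im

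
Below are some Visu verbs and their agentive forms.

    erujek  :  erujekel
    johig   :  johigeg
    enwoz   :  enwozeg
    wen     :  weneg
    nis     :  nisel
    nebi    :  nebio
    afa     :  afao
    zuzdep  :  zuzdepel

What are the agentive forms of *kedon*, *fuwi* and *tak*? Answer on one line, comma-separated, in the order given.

Looking at the final sound of each stem: -el when the stem ends in a voiceless consonant (*erujek*, *nis*, *zuzdep*); -eg when the stem ends in a voiced consonant (*johig*, *enwoz*, *wen*); -o when the stem ends in a vowel (*nebi*, *afa*).
*kedon* — final sound /n/ (a voiced consonant) → -eg → *kedoneg*.
The final sound of *fuwi* is /i/, which is a vowel, so the suffix is -o, giving *fuwio*.
*tak* — final sound /k/ (a voiceless consonant) → -el → *takel*.

kedoneg, fuwio, takel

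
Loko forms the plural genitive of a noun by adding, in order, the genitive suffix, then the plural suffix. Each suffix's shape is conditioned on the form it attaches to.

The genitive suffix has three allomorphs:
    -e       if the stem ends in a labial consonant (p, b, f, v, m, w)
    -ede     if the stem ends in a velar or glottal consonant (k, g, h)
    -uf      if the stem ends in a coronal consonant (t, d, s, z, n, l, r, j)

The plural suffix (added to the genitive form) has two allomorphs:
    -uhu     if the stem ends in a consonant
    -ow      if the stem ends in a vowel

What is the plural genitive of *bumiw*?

The final consonant of *bumiw* is /w/, which is labial, so the genitive suffix is -e, giving *bumiwe*.
The genitive form *bumiwe* — final sound /e/ (a vowel) → -ow → *bumiweow*.

bumiweow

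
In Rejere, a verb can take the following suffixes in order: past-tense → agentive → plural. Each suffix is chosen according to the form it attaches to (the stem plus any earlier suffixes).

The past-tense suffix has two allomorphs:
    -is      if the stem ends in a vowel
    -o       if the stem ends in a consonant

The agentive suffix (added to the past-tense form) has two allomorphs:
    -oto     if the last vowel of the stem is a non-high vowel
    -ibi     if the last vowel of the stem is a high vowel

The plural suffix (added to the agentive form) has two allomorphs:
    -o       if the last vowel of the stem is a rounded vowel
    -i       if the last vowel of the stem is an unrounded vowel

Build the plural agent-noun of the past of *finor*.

The final sound of *finor* is /r/, which is a consonant, so the past-tense suffix is -o, giving *finoro*.
The last vowel of the past-tense form *finoro* is /o/, which is a non-high vowel, so the agentive suffix is -oto, giving *finorooto*.
Since the last vowel of the agentive form *finorooto* is /o/ (a rounded vowel), it takes -o, giving *finorootoo*.

finorootoo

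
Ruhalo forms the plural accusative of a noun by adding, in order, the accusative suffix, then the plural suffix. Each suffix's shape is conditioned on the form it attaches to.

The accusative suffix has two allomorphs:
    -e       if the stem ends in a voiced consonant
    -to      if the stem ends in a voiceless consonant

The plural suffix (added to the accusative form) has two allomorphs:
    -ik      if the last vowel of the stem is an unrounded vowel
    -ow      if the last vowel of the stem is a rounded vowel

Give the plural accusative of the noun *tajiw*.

tajiweik

The final consonant of *tajiw* is /w/, which is voiced, so the accusative suffix is -e, giving *tajiwe*.
The accusative form *tajiwe*: last vowel = /e/, an unrounded vowel → -ik → *tajiweik*.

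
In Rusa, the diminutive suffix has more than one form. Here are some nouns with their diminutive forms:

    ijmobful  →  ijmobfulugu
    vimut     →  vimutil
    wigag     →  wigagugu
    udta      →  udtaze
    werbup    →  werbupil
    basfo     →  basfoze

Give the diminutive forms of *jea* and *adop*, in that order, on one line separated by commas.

jeaze, adopil

The pattern is voicing of the final sound: -il when the stem ends in a voiceless consonant (*vimut*, *werbup*); -ugu when the stem ends in a voiced consonant (*ijmobful*, *wigag*); -ze when the stem ends in a vowel (*udta*, *basfo*).
The final sound of *jea* is /a/, which is a vowel, so the suffix is -ze, giving *jeaze*.
*adop*: final sound = /p/, a voiceless consonant → -il → *adopil*.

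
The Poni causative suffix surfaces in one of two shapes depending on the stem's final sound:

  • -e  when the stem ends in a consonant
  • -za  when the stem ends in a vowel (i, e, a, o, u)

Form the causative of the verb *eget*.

egete

Since the final sound of *eget* is /t/ (a consonant), it takes -e, giving *egete*.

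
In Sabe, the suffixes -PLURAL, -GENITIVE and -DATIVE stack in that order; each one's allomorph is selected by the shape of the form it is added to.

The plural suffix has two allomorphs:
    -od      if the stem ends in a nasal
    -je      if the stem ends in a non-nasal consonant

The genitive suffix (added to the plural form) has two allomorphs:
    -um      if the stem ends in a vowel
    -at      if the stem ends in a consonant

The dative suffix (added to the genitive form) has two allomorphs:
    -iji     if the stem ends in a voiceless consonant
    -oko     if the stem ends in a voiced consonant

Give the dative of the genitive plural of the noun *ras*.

rasjeumoko

The final consonant of *ras* is /s/, which is non-nasal, so the plural suffix is -je, giving *rasje*.
The final sound of the plural form *rasje* is /e/, which is a vowel, so the genitive suffix is -um, giving *rasjeum*.
Since the final consonant of the genitive form *rasjeum* is /m/ (voiced), it takes -oko, giving *rasjeumoko*.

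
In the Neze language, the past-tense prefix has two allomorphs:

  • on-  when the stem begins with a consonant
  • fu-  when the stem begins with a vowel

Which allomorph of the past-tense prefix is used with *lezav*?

on-

*lezav*: first sound = /l/, a consonant → on-.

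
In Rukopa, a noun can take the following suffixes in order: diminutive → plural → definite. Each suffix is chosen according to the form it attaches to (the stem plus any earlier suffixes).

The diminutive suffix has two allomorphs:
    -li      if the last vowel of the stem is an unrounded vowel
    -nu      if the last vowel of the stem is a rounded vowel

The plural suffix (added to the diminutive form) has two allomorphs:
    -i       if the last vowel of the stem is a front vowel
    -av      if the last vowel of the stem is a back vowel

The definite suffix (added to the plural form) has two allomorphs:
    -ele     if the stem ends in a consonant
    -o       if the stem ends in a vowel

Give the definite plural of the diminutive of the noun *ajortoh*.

ajortohnuavele

The last vowel of *ajortoh* is /o/, which is a rounded vowel, so the diminutive suffix is -nu, giving *ajortohnu*.
Since the last vowel of the diminutive form *ajortohnu* is /u/ (a back vowel), it takes -av, giving *ajortohnuav*.
The plural form *ajortohnuav* — final sound /v/ (a consonant) → -ele → *ajortohnuavele*.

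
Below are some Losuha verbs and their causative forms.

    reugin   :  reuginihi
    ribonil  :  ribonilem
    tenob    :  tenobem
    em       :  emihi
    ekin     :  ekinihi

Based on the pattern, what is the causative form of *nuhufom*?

nuhufomihi

The alternation tracks the final consonant of the stem — -ihi when the stem ends in a nasal (*reugin*, *em*, *ekin*); -em when the stem ends in a non-nasal consonant (*ribonil*, *tenob*).
The final consonant of *nuhufom* is /m/, which is a nasal, so the suffix is -ihi, giving *nuhufomihi*.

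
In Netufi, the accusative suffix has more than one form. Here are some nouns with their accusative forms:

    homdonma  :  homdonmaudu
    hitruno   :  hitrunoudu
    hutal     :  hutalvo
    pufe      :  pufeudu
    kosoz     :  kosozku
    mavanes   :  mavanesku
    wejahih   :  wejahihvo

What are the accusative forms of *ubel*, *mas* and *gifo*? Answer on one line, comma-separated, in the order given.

The pattern is sibilance of the final sound: -ku when the stem ends in a sibilant (*kosoz*, *mavanes*); -vo when the stem ends in a non-sibilant consonant (*hutal*, *wejahih*); -udu when the stem ends in a vowel (*homdonma*, *hitruno*, *pufe*).
Since the final sound of *ubel* is /l/ (a non-sibilant consonant), it takes -vo, giving *ubelvo*.
The final sound of *mas* is /s/, which is a sibilant, so the suffix is -ku, giving *masku*.
*gifo*: final sound = /o/, a vowel → -udu → *gifoudu*.

ubelvo, masku, gifoudu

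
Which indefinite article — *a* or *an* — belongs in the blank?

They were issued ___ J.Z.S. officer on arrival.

a

The indefinite article is chosen by the initial *sound* of the following word, not its spelling.
The initialism *J.Z.S.* is read letter by letter; the first letter, J, is pronounced /dʒeɪ/, which begins with a consonant sound.
So the article is *a*: They were issued a J.Z.S. officer on arrival.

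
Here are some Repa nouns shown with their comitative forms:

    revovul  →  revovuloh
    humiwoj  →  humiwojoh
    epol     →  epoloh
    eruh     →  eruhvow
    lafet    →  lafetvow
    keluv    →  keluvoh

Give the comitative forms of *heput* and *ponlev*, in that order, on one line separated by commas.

Looking at the final consonant of each stem: -vow when the stem ends in a voiceless consonant (*eruh*, *lafet*); -oh when the stem ends in a voiced consonant (*revovul*, *humiwoj*, *epol*, *keluv*).
The final consonant of *heput* is /t/, which is voiceless, so the suffix is -vow, giving *heputvow*.
The final consonant of *ponlev* is /v/, which is voiced, so the suffix is -oh, giving *ponlevoh*.

heputvow, ponlevoh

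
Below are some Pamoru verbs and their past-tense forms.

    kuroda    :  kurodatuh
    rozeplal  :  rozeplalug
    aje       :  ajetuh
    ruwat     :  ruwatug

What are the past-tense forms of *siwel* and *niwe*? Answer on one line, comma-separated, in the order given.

siwelug, niwetuh

The pattern is consonant vs. vowel: -ug when the stem ends in a consonant (*rozeplal*, *ruwat*); -tuh when the stem ends in a vowel (*kuroda*, *aje*).
*siwel* — final sound /l/ (a consonant) → -ug → *siwelug*.
The final sound of *niwe* is /e/, which is a vowel, so the suffix is -tuh, giving *niwetuh*.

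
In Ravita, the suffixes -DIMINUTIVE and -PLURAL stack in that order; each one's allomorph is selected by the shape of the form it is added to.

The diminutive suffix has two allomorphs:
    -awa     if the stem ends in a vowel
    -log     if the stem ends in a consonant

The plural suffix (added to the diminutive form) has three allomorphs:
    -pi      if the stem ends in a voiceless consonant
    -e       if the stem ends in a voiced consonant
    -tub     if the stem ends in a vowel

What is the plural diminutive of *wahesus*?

The final sound of *wahesus* is /s/, which is a consonant, so the diminutive suffix is -log, giving *wahesuslog*.
The diminutive form *wahesuslog* — final sound /g/ (a voiced consonant) → -e → *wahesusloge*.

wahesusloge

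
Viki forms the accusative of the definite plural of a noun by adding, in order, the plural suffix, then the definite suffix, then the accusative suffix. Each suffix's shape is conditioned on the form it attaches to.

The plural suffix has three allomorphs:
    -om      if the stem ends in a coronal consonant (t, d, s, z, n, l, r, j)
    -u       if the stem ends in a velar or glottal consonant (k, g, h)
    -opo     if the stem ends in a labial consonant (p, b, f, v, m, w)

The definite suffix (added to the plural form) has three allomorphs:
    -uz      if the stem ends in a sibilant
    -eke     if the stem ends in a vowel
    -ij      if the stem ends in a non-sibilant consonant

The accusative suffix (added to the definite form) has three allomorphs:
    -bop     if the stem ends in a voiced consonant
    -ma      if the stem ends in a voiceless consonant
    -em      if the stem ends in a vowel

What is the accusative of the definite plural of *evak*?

evakuekeem

*evak* — final consonant /k/ (velar/glottal) → -u → *evaku*.
The plural form *evaku*: final sound = /u/, a vowel → -eke → *evakueke*.
The final sound of the definite form *evakueke* is /e/, which is a vowel, so the accusative suffix is -em, giving *evakuekeem*.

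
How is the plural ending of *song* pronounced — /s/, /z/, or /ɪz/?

The stem *song* ends in a voiced non-sibilant sound.
The plural suffix surfaces as /ɪz/ after sibilants, /s/ after other voiceless consonants, and /z/ after other voiced sounds.
So the plural -s on *song* is pronounced /z/.

/z/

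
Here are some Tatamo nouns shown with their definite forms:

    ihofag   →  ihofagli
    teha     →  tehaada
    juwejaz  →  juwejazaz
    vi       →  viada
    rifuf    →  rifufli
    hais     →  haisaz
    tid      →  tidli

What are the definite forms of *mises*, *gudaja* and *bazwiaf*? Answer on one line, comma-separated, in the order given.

The alternation tracks the final sound of the stem — -az when the stem ends in a sibilant (*juwejaz*, *hais*); -li when the stem ends in a non-sibilant consonant (*ihofag*, *rifuf*, *tid*); -ada when the stem ends in a vowel (*teha*, *vi*).
The final sound of *mises* is /s/, which is a sibilant, so the suffix is -az, giving *misesaz*.
*gudaja*: final sound = /a/, a vowel → -ada → *gudajaada*.
Since the final sound of *bazwiaf* is /f/ (a non-sibilant consonant), it takes -li, giving *bazwiafli*.

misesaz, gudajaada, bazwiafli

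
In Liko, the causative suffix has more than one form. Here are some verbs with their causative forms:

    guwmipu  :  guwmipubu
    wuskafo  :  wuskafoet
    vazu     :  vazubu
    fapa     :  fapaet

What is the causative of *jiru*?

The suffix is conditioned by the last vowel: -bu when the last vowel of the stem is a high vowel (*guwmipu*, *vazu*); -et when the last vowel of the stem is a non-high vowel (*wuskafo*, *fapa*).
Since the last vowel of *jiru* is /u/ (a high vowel), it takes -bu, giving *jirubu*.

jirubu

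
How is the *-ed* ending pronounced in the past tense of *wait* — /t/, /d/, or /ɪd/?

/ɪd/

The stem *wait* ends in /t/ or /d/.
The -ed suffix is realized as /ɪd/ after /t, d/; as /t/ after other voiceless consonants; and as /d/ after other voiced sounds.
So -ed on *wait* is pronounced /ɪd/.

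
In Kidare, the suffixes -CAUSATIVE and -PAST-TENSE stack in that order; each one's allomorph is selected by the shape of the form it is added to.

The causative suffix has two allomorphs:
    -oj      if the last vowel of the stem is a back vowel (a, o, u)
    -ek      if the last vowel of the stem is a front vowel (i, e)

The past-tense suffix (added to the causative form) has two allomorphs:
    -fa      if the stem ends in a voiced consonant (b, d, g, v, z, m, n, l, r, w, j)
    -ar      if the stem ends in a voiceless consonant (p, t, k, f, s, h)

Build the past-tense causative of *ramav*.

ramavojfa

Since the last vowel of *ramav* is /a/ (a back vowel), it takes -oj, giving *ramavoj*.
The causative form *ramavoj*: final consonant = /j/, voiced → -fa → *ramavojfa*.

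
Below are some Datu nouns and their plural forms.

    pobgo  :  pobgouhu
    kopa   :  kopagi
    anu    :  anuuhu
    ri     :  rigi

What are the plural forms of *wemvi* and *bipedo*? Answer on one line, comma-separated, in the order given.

Looking at the last vowel of each stem: -uhu when the last vowel of the stem is a rounded vowel (*pobgo*, *anu*); -gi when the last vowel of the stem is an unrounded vowel (*kopa*, *ri*).
The last vowel of *wemvi* is /i/, which is an unrounded vowel, so the suffix is -gi, giving *wemvigi*.
*bipedo* — last vowel /o/ (a rounded vowel) → -uhu → *bipedouhu*.

wemvigi, bipedouhu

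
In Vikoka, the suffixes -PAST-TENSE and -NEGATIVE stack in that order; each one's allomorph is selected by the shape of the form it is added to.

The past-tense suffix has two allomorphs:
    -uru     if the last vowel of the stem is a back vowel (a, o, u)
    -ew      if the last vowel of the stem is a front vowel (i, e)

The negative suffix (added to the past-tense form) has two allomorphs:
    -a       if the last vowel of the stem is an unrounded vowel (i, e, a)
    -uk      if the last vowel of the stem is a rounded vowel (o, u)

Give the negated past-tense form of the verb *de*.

deewa

Since the last vowel of *de* is /e/ (a front vowel), it takes -ew, giving *deew*.
The last vowel of the past-tense form *deew* is /e/, which is an unrounded vowel, so the negative suffix is -a, giving *deewa*.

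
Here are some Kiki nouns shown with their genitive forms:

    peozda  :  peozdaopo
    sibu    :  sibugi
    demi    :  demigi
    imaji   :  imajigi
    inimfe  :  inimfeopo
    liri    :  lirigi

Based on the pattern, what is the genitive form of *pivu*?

The pattern is height harmony: -gi when the last vowel of the stem is a high vowel (*sibu*, *demi*, *imaji*, *liri*); -opo when the last vowel of the stem is a non-high vowel (*peozda*, *inimfe*).
The last vowel of *pivu* is /u/, which is a high vowel, so the suffix is -gi, giving *pivugi*.

pivugi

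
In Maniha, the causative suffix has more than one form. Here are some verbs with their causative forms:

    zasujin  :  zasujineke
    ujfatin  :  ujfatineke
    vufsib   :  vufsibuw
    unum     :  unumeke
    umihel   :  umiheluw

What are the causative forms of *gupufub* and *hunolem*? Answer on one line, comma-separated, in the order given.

gupufubuw, hunolemeke

The alternation tracks the final consonant of the stem — -eke when the stem ends in a nasal (*zasujin*, *ujfatin*, *unum*); -uw when the stem ends in a non-nasal consonant (*vufsib*, *umihel*).
Since the final consonant of *gupufub* is /b/ (non-nasal), it takes -uw, giving *gupufubuw*.
The final consonant of *hunolem* is /m/, which is a nasal, so the suffix is -eke, giving *hunolemeke*.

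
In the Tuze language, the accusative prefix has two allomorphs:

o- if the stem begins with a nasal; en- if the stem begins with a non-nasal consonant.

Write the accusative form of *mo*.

omo

*mo* — first consonant /m/ (a nasal) → o- → *omo*.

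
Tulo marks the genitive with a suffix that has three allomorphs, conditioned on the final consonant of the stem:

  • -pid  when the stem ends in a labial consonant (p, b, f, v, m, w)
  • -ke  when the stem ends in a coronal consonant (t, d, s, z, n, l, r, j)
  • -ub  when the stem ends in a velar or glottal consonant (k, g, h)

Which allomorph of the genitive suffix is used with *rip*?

-pid

The final consonant of *rip* is /p/, which is labial, so the suffix is -pid.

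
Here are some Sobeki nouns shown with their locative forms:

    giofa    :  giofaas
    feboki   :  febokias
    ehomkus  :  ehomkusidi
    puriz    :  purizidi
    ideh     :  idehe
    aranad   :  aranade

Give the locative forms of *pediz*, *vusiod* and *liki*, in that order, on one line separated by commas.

The alternation tracks the final sound of the stem — -idi when the stem ends in a sibilant (*ehomkus*, *puriz*); -e when the stem ends in a non-sibilant consonant (*ideh*, *aranad*); -as when the stem ends in a vowel (*giofa*, *feboki*).
The final sound of *pediz* is /z/, which is a sibilant, so the suffix is -idi, giving *pedizidi*.
*vusiod* — final sound /d/ (a non-sibilant consonant) → -e → *vusiode*.
Since the final sound of *liki* is /i/ (a vowel), it takes -as, giving *likias*.

pedizidi, vusiode, likias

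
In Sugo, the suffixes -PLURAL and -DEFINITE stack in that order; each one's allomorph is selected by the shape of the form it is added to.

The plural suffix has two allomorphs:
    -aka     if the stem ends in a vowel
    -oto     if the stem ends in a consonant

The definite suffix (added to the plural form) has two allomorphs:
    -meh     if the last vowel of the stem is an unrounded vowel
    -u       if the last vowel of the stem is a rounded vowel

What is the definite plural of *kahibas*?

*kahibas*: final sound = /s/, a consonant → -oto → *kahibasoto*.
The last vowel of the plural form *kahibasoto* is /o/, which is a rounded vowel, so the definite suffix is -u, giving *kahibasotou*.

kahibasotou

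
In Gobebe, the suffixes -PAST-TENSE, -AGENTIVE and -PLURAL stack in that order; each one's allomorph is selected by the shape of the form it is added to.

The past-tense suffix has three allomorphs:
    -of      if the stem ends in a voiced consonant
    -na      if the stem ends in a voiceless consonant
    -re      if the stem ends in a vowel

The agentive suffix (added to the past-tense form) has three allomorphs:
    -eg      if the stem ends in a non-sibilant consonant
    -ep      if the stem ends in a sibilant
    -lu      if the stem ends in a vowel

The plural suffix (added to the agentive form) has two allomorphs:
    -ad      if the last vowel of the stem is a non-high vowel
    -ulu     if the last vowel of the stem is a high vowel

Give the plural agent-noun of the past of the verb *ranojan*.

The final sound of *ranojan* is /n/, which is a voiced consonant, so the past-tense suffix is -of, giving *ranojanof*.
The final sound of the past-tense form *ranojanof* is /f/, which is a non-sibilant consonant, so the agentive suffix is -eg, giving *ranojanofeg*.
The last vowel of the agentive form *ranojanofeg* is /e/, which is a non-high vowel, so the plural suffix is -ad, giving *ranojanofegad*.

ranojanofegad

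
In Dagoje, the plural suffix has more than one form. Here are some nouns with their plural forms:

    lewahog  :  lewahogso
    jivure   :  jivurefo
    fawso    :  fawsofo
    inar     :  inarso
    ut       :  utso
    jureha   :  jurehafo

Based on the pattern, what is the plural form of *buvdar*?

Looking at the final sound of each stem: -so when the stem ends in a consonant (*lewahog*, *inar*, *ut*); -fo when the stem ends in a vowel (*jivure*, *fawso*, *jureha*).
The final sound of *buvdar* is /r/, which is a consonant, so the suffix is -so, giving *buvdarso*.

buvdarso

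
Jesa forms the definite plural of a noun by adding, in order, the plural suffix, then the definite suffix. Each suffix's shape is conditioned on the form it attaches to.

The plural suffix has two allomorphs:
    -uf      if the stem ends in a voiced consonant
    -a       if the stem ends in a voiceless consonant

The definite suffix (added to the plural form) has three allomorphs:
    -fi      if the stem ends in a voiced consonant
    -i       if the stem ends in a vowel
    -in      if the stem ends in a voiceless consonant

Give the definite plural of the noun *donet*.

The final consonant of *donet* is /t/, which is voiceless, so the plural suffix is -a, giving *doneta*.
The final sound of the plural form *doneta* is /a/, which is a vowel, so the definite suffix is -i, giving *donetai*.

donetai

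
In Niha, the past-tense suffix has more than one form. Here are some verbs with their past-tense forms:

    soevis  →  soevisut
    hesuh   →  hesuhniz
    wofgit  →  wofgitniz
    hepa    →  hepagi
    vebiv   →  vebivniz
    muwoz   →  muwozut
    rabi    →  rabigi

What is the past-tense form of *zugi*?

The alternation tracks the final sound of the stem — -ut when the stem ends in a sibilant (*soevis*, *muwoz*); -niz when the stem ends in a non-sibilant consonant (*hesuh*, *wofgit*, *vebiv*); -gi when the stem ends in a vowel (*hepa*, *rabi*).
The final sound of *zugi* is /i/, which is a vowel, so the suffix is -gi, giving *zugigi*.

zugigi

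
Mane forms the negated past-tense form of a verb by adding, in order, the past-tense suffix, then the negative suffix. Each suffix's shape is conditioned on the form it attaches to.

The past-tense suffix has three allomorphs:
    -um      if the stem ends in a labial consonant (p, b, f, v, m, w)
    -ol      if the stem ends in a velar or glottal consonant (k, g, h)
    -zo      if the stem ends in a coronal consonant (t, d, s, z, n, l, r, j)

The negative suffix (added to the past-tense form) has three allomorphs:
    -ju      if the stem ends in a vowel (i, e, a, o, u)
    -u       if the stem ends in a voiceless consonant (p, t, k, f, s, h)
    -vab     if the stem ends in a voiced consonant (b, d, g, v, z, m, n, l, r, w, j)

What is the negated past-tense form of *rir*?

*rir*: final consonant = /r/, coronal → -zo → *rirzo*.
The final sound of the past-tense form *rirzo* is /o/, which is a vowel, so the negative suffix is -ju, giving *rirzoju*.

rirzoju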